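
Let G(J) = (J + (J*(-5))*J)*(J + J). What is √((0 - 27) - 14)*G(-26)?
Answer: 177112*I*√41 ≈ 1.1341e+6*I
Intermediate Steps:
G(J) = 2*J*(J - 5*J²) (G(J) = (J + (-5*J)*J)*(2*J) = (J - 5*J²)*(2*J) = 2*J*(J - 5*J²))
√((0 - 27) - 14)*G(-26) = √((0 - 27) - 14)*((-26)²*(2 - 10*(-26))) = √(-27 - 14)*(676*(2 + 260)) = √(-41)*(676*262) = (I*√41)*177112 = 177112*I*√41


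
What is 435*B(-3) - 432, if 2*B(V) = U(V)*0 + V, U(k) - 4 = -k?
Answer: -2169/2 ≈ -1084.5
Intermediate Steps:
U(k) = 4 - k
B(V) = V/2 (B(V) = ((4 - V)*0 + V)/2 = (0 + V)/2 = V/2)
435*B(-3) - 432 = 435*((½)*(-3)) - 432 = 435*(-3/2) - 432 = -1305/2 - 432 = -2169/2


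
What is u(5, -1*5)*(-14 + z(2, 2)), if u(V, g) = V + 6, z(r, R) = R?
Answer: -132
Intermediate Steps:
u(V, g) = 6 + V
u(5, -1*5)*(-14 + z(2, 2)) = (6 + 5)*(-14 + 2) = 11*(-12) = -132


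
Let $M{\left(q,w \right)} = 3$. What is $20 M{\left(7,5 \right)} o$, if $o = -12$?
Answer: $-720$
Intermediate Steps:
$20 M{\left(7,5 \right)} o = 20 \cdot 3 \left(-12\right) = 60 \left(-12\right) = -720$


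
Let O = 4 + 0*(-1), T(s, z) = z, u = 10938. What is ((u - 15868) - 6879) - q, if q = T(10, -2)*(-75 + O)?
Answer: -11951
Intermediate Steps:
O = 4 (O = 4 + 0 = 4)
q = 142 (q = -2*(-75 + 4) = -2*(-71) = 142)
((u - 15868) - 6879) - q = ((10938 - 15868) - 6879) - 1*142 = (-4930 - 6879) - 142 = -11809 - 142 = -11951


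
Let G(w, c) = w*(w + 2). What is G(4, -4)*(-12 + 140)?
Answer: 3072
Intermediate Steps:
G(w, c) = w*(2 + w)
G(4, -4)*(-12 + 140) = (4*(2 + 4))*(-12 + 140) = (4*6)*128 = 24*128 = 3072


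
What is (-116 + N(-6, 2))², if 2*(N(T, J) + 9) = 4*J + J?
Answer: 14400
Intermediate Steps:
N(T, J) = -9 + 5*J/2 (N(T, J) = -9 + (4*J + J)/2 = -9 + (5*J)/2 = -9 + 5*J/2)
(-116 + N(-6, 2))² = (-116 + (-9 + (5/2)*2))² = (-116 + (-9 + 5))² = (-116 - 4)² = (-120)² = 14400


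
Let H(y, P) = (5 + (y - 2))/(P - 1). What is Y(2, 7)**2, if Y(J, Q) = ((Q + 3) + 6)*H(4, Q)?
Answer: 3136/9 ≈ 348.44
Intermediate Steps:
H(y, P) = (3 + y)/(-1 + P) (H(y, P) = (5 + (-2 + y))/(-1 + P) = (3 + y)/(-1 + P))
Y(J, Q) = 7*(9 + Q)/(-1 + Q) (Y(J, Q) = ((Q + 3) + 6)*((3 + 4)/(-1 + Q)) = ((3 + Q) + 6)*(7/(-1 + Q)) = (9 + Q)*(7/(-1 + Q)) = 7*(9 + Q)/(-1 + Q))
Y(2, 7)**2 = (7*(9 + 7)/(-1 + 7))**2 = (7*16/6)**2 = (7*(1/6)*16)**2 = (56/3)**2 = 3136/9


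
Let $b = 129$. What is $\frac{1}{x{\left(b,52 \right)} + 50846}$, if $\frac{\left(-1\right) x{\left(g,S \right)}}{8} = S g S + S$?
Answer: $- \frac{1}{2740098} \approx -3.6495 \cdot 10^{-7}$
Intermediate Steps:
$x{\left(g,S \right)} = - 8 S - 8 g S^{2}$ ($x{\left(g,S \right)} = - 8 \left(S g S + S\right) = - 8 \left(g S^{2} + S\right) = - 8 \left(S + g S^{2}\right) = - 8 S - 8 g S^{2}$)
$\frac{1}{x{\left(b,52 \right)} + 50846} = \frac{1}{\left(-8\right) 52 \left(1 + 52 \cdot 129\right) + 50846} = \frac{1}{\left(-8\right) 52 \left(1 + 6708\right) + 50846} = \frac{1}{\left(-8\right) 52 \cdot 6709 + 50846} = \frac{1}{-2790944 + 50846} = \frac{1}{-2740098} = - \frac{1}{2740098}$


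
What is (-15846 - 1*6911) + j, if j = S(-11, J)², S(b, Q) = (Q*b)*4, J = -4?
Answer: 8219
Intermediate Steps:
S(b, Q) = 4*Q*b
j = 30976 (j = (4*(-4)*(-11))² = 176² = 30976)
(-15846 - 1*6911) + j = (-15846 - 1*6911) + 30976 = (-15846 - 6911) + 30976 = -22757 + 30976 = 8219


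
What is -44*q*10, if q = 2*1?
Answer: -880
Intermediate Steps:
q = 2
-44*q*10 = -44*2*10 = -88*10 = -880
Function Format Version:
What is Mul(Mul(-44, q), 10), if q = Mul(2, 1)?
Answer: -880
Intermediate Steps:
q = 2
Mul(Mul(-44, q), 10) = Mul(Mul(-44, 2), 10) = Mul(-88, 10) = -880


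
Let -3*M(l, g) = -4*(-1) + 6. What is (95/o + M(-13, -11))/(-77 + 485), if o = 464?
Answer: -4355/567936 ≈ -0.0076681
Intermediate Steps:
M(l, g) = -10/3 (M(l, g) = -(-4*(-1) + 6)/3 = -(4 + 6)/3 = -⅓*10 = -10/3)
(95/o + M(-13, -11))/(-77 + 485) = (95/464 - 10/3)/(-77 + 485) = (95*(1/464) - 10/3)/408 = (95/464 - 10/3)*(1/408) = -4355/1392*1/408 = -4355/567936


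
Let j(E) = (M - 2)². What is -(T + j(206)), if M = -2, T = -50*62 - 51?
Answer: 3135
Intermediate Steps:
T = -3151 (T = -3100 - 51 = -3151)
j(E) = 16 (j(E) = (-2 - 2)² = (-4)² = 16)
-(T + j(206)) = -(-3151 + 16) = -1*(-3135) = 3135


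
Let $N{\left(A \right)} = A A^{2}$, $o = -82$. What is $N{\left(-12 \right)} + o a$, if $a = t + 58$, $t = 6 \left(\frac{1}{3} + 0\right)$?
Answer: $-6648$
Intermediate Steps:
$t = 2$ ($t = 6 \left(\frac{1}{3} + 0\right) = 6 \cdot \frac{1}{3} = 2$)
$a = 60$ ($a = 2 + 58 = 60$)
$N{\left(A \right)} = A^{3}$
$N{\left(-12 \right)} + o a = \left(-12\right)^{3} - 4920 = -1728 - 4920 = -6648$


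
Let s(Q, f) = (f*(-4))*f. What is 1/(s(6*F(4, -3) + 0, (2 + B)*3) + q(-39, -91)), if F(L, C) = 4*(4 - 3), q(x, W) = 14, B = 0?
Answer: -1/130 ≈ -0.0076923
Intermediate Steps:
F(L, C) = 4 (F(L, C) = 4*1 = 4)
s(Q, f) = -4*f² (s(Q, f) = (-4*f)*f = -4*f²)
1/(s(6*F(4, -3) + 0, (2 + B)*3) + q(-39, -91)) = 1/(-4*9*(2 + 0)² + 14) = 1/(-4*(2*3)² + 14) = 1/(-4*6² + 14) = 1/(-4*36 + 14) = 1/(-144 + 14) = 1/(-130) = -1/130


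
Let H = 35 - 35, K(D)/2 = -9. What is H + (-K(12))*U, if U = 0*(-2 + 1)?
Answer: 0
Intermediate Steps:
K(D) = -18 (K(D) = 2*(-9) = -18)
U = 0 (U = 0*(-1) = 0)
H = 0
H + (-K(12))*U = 0 - 1*(-18)*0 = 0 + 18*0 = 0 + 0 = 0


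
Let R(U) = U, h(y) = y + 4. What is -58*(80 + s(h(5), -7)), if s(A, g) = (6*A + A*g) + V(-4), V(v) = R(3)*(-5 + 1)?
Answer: -3422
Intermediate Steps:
h(y) = 4 + y
V(v) = -12 (V(v) = 3*(-5 + 1) = 3*(-4) = -12)
s(A, g) = -12 + 6*A + A*g (s(A, g) = (6*A + A*g) - 12 = -12 + 6*A + A*g)
-58*(80 + s(h(5), -7)) = -58*(80 + (-12 + 6*(4 + 5) + (4 + 5)*(-7))) = -58*(80 + (-12 + 6*9 + 9*(-7))) = -58*(80 + (-12 + 54 - 63)) = -58*(80 - 21) = -58*59 = -3422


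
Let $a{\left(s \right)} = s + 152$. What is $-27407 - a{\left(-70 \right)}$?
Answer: $-27489$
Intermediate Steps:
$a{\left(s \right)} = 152 + s$
$-27407 - a{\left(-70 \right)} = -27407 - \left(152 - 70\right) = -27407 - 82 = -27489$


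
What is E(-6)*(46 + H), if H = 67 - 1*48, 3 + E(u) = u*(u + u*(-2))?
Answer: -2535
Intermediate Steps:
E(u) = -3 - u² (E(u) = -3 + u*(u + u*(-2)) = -3 + u*(u - 2*u) = -3 + u*(-u) = -3 - u²)
H = 19 (H = 67 - 48 = 19)
E(-6)*(46 + H) = (-3 - 1*(-6)²)*(46 + 19) = (-3 - 1*36)*65 = (-3 - 36)*65 = -39*65 = -2535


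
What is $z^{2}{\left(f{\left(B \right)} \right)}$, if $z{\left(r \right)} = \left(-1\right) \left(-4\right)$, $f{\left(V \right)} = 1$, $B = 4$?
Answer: $16$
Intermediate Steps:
$z{\left(r \right)} = 4$
$z^{2}{\left(f{\left(B \right)} \right)} = 4^{2} = 16$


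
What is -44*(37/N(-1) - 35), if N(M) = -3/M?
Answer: 2992/3 ≈ 997.33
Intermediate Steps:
N(M) = -3/M
-44*(37/N(-1) - 35) = -44*(37/((-3/(-1))) - 35) = -44*(37/((-3*(-1))) - 35) = -44*(37/3 - 35) = -44*(-68/3) = 2992/3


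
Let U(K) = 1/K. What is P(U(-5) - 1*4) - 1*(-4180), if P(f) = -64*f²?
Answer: 76276/25 ≈ 3051.0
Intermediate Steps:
P(U(-5) - 1*4) - 1*(-4180) = -64*(1/(-5) - 1*4)² - 1*(-4180) = -64*(-⅕ - 4)² + 4180 = -64*(-21/5)² + 4180 = -64*441/25 + 4180 = -28224/25 + 4180 = 76276/25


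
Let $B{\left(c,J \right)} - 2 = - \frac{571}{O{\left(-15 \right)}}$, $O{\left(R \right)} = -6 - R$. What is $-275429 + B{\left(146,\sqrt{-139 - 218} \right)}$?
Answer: $- \frac{2479414}{9} \approx -2.7549 \cdot 10^{5}$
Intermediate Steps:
$B{\left(c,J \right)} = - \frac{553}{9}$ ($B{\left(c,J \right)} = 2 - \frac{571}{-6 - -15} = 2 - \frac{571}{-6 + 15} = 2 - \frac{571}{9} = - \frac{553}{9}$)
$-275429 + B{\left(146,\sqrt{-139 - 218} \right)} = -275429 - \frac{553}{9} = - \frac{2479414}{9}$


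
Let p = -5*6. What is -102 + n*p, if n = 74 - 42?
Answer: -1062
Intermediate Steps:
p = -30
n = 32
-102 + n*p = -102 + 32*(-30) = -102 - 960 = -1062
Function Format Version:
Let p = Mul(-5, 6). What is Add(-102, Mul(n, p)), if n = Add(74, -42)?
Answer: -1062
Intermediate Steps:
p = -30
n = 32
Add(-102, Mul(n, p)) = Add(-102, Mul(32, -30)) = Add(-102, -960) = -1062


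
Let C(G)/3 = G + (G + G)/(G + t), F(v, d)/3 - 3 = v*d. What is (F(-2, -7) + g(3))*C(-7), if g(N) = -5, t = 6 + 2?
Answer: -2898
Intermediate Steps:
t = 8
F(v, d) = 9 + 3*d*v (F(v, d) = 9 + 3*(v*d) = 9 + 3*(d*v) = 9 + 3*d*v)
C(G) = 3*G + 6*G/(8 + G) (C(G) = 3*(G + (G + G)/(G + 8)) = 3*(G + (2*G)/(8 + G)) = 3*(G + 2*G/(8 + G)) = 3*G + 6*G/(8 + G))
(F(-2, -7) + g(3))*C(-7) = ((9 + 3*(-7)*(-2)) - 5)*(3*(-7)*(10 - 7)/(8 - 7)) = ((9 + 42) - 5)*(3*(-7)*3/1) = (51 - 5)*(3*(-7)*1*3) = 46*(-63) = -2898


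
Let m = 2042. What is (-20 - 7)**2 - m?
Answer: -1313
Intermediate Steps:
(-20 - 7)**2 - m = (-20 - 7)**2 - 1*2042 = (-27)**2 - 2042 = 729 - 2042 = -1313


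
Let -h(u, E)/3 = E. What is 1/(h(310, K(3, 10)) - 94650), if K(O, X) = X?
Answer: -1/94680 ≈ -1.0562e-5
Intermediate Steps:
h(u, E) = -3*E
1/(h(310, K(3, 10)) - 94650) = 1/(-3*10 - 94650) = 1/(-30 - 94650) = 1/(-94680) = -1/94680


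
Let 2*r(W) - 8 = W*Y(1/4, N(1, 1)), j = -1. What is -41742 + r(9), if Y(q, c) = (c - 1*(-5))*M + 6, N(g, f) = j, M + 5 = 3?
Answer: -41747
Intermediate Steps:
M = -2 (M = -5 + 3 = -2)
N(g, f) = -1
Y(q, c) = -4 - 2*c (Y(q, c) = (c - 1*(-5))*(-2) + 6 = (c + 5)*(-2) + 6 = (5 + c)*(-2) + 6 = (-10 - 2*c) + 6 = -4 - 2*c)
r(W) = 4 - W (r(W) = 4 + (W*(-4 - 2*(-1)))/2 = 4 + (W*(-4 + 2))/2 = 4 + (W*(-2))/2 = 4 + (-2*W)/2 = 4 - W)
-41742 + r(9) = -41742 + (4 - 1*9) = -41742 + (4 - 9) = -41742 - 5 = -41747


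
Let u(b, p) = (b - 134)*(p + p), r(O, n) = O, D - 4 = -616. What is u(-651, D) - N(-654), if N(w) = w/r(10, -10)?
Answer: 4804527/5 ≈ 9.6091e+5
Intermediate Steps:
D = -612 (D = 4 - 616 = -612)
N(w) = w/10
u(b, p) = 2*p*(-134 + b) (u(b, p) = (-134 + b)*(2*p) = 2*p*(-134 + b))
u(-651, D) - N(-654) = 2*(-612)*(-134 - 651) - (-654)/10 = 2*(-612)*(-785) - 1*(-327/5) = 960840 + 327/5 = 4804527/5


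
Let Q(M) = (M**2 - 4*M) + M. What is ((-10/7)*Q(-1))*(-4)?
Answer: 160/7 ≈ 22.857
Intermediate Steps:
Q(M) = M**2 - 3*M
((-10/7)*Q(-1))*(-4) = ((-10/7)*(-(-3 - 1)))*(-4) = ((-10*1/7)*(-1*(-4)))*(-4) = -10/7*4*(-4) = -40/7*(-4) = 160/7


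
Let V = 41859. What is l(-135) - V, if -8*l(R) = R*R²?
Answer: 2125503/8 ≈ 2.6569e+5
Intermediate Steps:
l(R) = -R³/8 (l(R) = -R*R²/8 = -R³/8)
l(-135) - V = -⅛*(-135)³ - 1*41859 = -⅛*(-2460375) - 41859 = 2460375/8 - 41859 = 2125503/8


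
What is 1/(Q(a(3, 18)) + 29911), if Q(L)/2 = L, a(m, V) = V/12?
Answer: 1/29914 ≈ 3.3429e-5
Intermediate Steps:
a(m, V) = V/12 (a(m, V) = V*(1/12) = V/12)
Q(L) = 2*L
1/(Q(a(3, 18)) + 29911) = 1/(2*((1/12)*18) + 29911) = 1/(2*(3/2) + 29911) = 1/(3 + 29911) = 1/29914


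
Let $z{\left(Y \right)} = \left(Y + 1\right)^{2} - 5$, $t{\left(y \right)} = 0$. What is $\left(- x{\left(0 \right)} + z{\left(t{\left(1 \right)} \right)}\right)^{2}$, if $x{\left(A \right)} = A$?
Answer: $16$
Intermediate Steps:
$z{\left(Y \right)} = -5 + \left(1 + Y\right)^{2}$ ($z{\left(Y \right)} = \left(1 + Y\right)^{2} - 5 = -5 + \left(1 + Y\right)^{2}$)
$\left(- x{\left(0 \right)} + z{\left(t{\left(1 \right)} \right)}\right)^{2} = \left(\left(-1\right) 0 - \left(5 - \left(1 + 0\right)^{2}\right)\right)^{2} = \left(0 - \left(5 - 1^{2}\right)\right)^{2} = \left(0 + \left(-5 + 1\right)\right)^{2} = \left(0 - 4\right)^{2} = \left(-4\right)^{2} = 16$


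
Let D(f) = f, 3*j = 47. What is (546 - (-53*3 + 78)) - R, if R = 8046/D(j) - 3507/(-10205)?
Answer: 54238026/479635 ≈ 113.08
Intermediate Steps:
j = 47/3 (j = (⅓)*47 = 47/3 ≈ 15.667)
R = 246493119/479635 (R = 8046/(47/3) - 3507/(-10205) = 8046*(3/47) - 3507*(-1/10205) = 24138/47 + 3507/10205 = 246493119/479635 ≈ 513.92)
(546 - (-53*3 + 78)) - R = (546 - (-53*3 + 78)) - 1*246493119/479635 = (546 - (-159 + 78)) - 246493119/479635 = (546 - 1*(-81)) - 246493119/479635 = (546 + 81) - 246493119/479635 = 627 - 246493119/479635 = 54238026/479635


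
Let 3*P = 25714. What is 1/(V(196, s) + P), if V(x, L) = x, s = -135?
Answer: 3/26302 ≈ 0.00011406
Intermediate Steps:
P = 25714/3 (P = (⅓)*25714 = 25714/3 ≈ 8571.3)
1/(V(196, s) + P) = 1/(196 + 25714/3) = 1/(26302/3) = 3/26302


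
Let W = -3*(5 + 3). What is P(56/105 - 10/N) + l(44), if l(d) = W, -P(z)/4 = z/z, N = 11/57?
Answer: -28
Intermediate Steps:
N = 11/57 (N = 11*(1/57) = 11/57 ≈ 0.19298)
W = -24 (W = -3*8 = -24)
P(z) = -4 (P(z) = -4*z/z = -4*1 = -4)
l(d) = -24
P(56/105 - 10/N) + l(44) = -4 - 24 = -28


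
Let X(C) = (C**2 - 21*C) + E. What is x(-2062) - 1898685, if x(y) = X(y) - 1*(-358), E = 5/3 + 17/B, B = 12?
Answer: 28761865/12 ≈ 2.3968e+6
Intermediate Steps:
E = 37/12 (E = 5/3 + 17/12 = 37/12 ≈ 3.0833)
X(C) = 37/12 + C**2 - 21*C (X(C) = (C**2 - 21*C) + 37/12 = 37/12 + C**2 - 21*C)
x(y) = 4333/12 + y**2 - 21*y (x(y) = (37/12 + y**2 - 21*y) - 1*(-358) = (37/12 + y**2 - 21*y) + 358 = 4333/12 + y**2 - 21*y)
x(-2062) - 1898685 = (4333/12 + (-2062)**2 - 21*(-2062)) - 1898685 = (4333/12 + 4251844 + 43302) - 1898685 = 51546085/12 - 1898685 = 28761865/12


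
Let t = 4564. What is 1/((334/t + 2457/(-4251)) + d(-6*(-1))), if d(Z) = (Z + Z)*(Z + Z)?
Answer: 248738/35692709 ≈ 0.0069689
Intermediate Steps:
d(Z) = 4*Z² (d(Z) = (2*Z)*(2*Z) = 4*Z²)
1/((334/t + 2457/(-4251)) + d(-6*(-1))) = 1/((334/4564 + 2457/(-4251)) + 4*(-6*(-1))²) = 1/((334*(1/4564) + 2457*(-1/4251)) + 4*6²) = 1/((167/2282 - 63/109) + 4*36) = 1/(-125563/248738 + 144) = 1/(35692709/248738) = 248738/35692709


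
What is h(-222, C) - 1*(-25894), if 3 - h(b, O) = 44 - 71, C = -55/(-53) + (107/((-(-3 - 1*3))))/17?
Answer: 25924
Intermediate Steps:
C = 11281/5406 (C = -55*(-1/53) + (107/((-(-3 - 3))))*(1/17) = 55/53 + (107/((-1*(-6))))*(1/17) = 55/53 + (107/6)*(1/17) = 55/53 + 107/102 = 11281/5406 ≈ 2.0868)
h(b, O) = 30 (h(b, O) = 3 - (44 - 71) = 3 - 1*(-27) = 3 + 27 = 30)
h(-222, C) - 1*(-25894) = 30 - 1*(-25894) = 30 + 25894 = 25924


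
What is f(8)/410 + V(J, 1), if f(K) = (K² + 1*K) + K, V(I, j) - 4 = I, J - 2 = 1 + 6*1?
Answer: 541/41 ≈ 13.195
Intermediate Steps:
J = 9 (J = 2 + (1 + 6*1) = 2 + (1 + 6) = 2 + 7 = 9)
V(I, j) = 4 + I
f(K) = K² + 2*K (f(K) = (K² + K) + K = (K + K²) + K = K² + 2*K)
f(8)/410 + V(J, 1) = (8*(2 + 8))/410 + (4 + 9) = (8*10)*(1/410) + 13 = 80*(1/410) + 13 = 8/41 + 13 = 541/41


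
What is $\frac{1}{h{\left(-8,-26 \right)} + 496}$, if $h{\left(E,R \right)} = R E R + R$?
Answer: $- \frac{1}{4938} \approx -0.00020251$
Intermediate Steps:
$h{\left(E,R \right)} = R + E R^{2}$ ($h{\left(E,R \right)} = E R R + R = E R^{2} + R = R + E R^{2}$)
$\frac{1}{h{\left(-8,-26 \right)} + 496} = \frac{1}{- 26 \left(1 - -208\right) + 496} = \frac{1}{- 26 \left(1 + 208\right) + 496} = \frac{1}{\left(-26\right) 209 + 496} = \frac{1}{-5434 + 496} = \frac{1}{-4938} = - \frac{1}{4938}$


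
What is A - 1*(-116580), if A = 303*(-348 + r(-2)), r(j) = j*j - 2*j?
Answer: 13560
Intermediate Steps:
r(j) = j² - 2*j
A = -103020 (A = 303*(-348 - 2*(-2 - 2)) = 303*(-348 - 2*(-4)) = 303*(-348 + 8) = 303*(-340) = -103020)
A - 1*(-116580) = -103020 - 1*(-116580) = -103020 + 116580 = 13560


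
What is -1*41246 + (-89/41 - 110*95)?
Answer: -2119625/41 ≈ -51698.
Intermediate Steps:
-1*41246 + (-89/41 - 110*95) = -41246 + (-89*1/41 - 10450) = -41246 + (-89/41 - 10450) = -41246 - 428539/41 = -2119625/41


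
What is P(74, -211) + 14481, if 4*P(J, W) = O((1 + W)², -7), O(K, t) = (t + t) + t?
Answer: 57903/4 ≈ 14476.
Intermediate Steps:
O(K, t) = 3*t (O(K, t) = 2*t + t = 3*t)
P(J, W) = -21/4 (P(J, W) = (3*(-7))/4 = (¼)*(-21) = -21/4)
P(74, -211) + 14481 = -21/4 + 14481 = 57903/4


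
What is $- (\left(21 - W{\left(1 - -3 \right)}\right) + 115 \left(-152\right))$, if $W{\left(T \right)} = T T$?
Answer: $17475$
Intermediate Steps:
$W{\left(T \right)} = T^{2}$
$- (\left(21 - W{\left(1 - -3 \right)}\right) + 115 \left(-152\right)) = - (\left(21 - \left(1 - -3\right)^{2}\right) + 115 \left(-152\right)) = - (\left(21 - \left(1 + 3\right)^{2}\right) - 17480) = - (\left(21 - 4^{2}\right) - 17480) = - (\left(21 - 16\right) - 17480) = - (5 - 17480) = \left(-1\right) \left(-17475\right) = 17475$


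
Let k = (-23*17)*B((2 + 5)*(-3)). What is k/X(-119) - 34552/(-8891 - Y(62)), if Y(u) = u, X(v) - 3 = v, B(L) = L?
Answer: -9929293/148364 ≈ -66.925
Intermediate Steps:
X(v) = 3 + v
k = 8211 (k = (-23*17)*((2 + 5)*(-3)) = -2737*(-3) = -391*(-21) = 8211)
k/X(-119) - 34552/(-8891 - Y(62)) = 8211/(3 - 119) - 34552/(-8891 - 1*62) = 8211/(-116) - 34552/(-8891 - 62) = 8211*(-1/116) - 34552/(-8953) = -8211/116 - 34552*(-1/8953) = -8211/116 + 4936/1279 = -9929293/148364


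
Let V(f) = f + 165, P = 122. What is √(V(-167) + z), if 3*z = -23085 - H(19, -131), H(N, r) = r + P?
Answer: I*√7694 ≈ 87.715*I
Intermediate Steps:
H(N, r) = 122 + r (H(N, r) = r + 122 = 122 + r)
V(f) = 165 + f
z = -7692 (z = (-23085 - (122 - 131))/3 = (-23085 - 1*(-9))/3 = (-23085 + 9)/3 = (⅓)*(-23076) = -7692)
√(V(-167) + z) = √((165 - 167) - 7692) = √(-2 - 7692) = √(-7694) = I*√7694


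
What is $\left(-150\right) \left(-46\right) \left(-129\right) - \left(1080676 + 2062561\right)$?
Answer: $-4033337$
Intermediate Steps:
$\left(-150\right) \left(-46\right) \left(-129\right) - \left(1080676 + 2062561\right) = 6900 \left(-129\right) - 3143237 = -890100 - 3143237 = -4033337$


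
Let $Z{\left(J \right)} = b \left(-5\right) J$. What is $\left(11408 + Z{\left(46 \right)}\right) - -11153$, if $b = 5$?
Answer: $21411$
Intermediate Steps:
$Z{\left(J \right)} = - 25 J$ ($Z{\left(J \right)} = 5 \left(-5\right) J = - 25 J$)
$\left(11408 + Z{\left(46 \right)}\right) - -11153 = \left(11408 - 1150\right) - -11153 = \left(11408 - 1150\right) + 11153 = 10258 + 11153 = 21411$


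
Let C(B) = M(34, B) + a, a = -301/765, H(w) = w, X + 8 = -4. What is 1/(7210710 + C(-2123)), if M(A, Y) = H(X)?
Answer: 765/5516183669 ≈ 1.3868e-7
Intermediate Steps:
X = -12 (X = -8 - 4 = -12)
M(A, Y) = -12
a = -301/765 (a = -301*1/765 = -301/765 ≈ -0.39346)
C(B) = -9481/765 (C(B) = -12 - 301/765 = -9481/765)
1/(7210710 + C(-2123)) = 1/(7210710 - 9481/765) = 1/(5516183669/765) = 765/5516183669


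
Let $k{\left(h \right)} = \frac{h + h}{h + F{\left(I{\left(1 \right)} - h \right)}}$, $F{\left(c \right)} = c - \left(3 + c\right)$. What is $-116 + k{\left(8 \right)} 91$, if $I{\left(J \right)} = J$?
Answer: $\frac{876}{5} \approx 175.2$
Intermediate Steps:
$F{\left(c \right)} = -3$
$k{\left(h \right)} = \frac{2 h}{-3 + h}$ ($k{\left(h \right)} = \frac{h + h}{h - 3} = \frac{2 h}{-3 + h}$)
$-116 + k{\left(8 \right)} 91 = -116 + 2 \cdot 8 \frac{1}{-3 + 8} \cdot 91 = -116 + 2 \cdot 8 \cdot \frac{1}{5} \cdot 91 = -116 + \frac{16}{5} \cdot 91 = -116 + \frac{1456}{5} = \frac{876}{5}$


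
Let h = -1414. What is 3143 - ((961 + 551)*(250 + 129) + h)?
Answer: -568491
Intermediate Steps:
3143 - ((961 + 551)*(250 + 129) + h) = 3143 - ((961 + 551)*(250 + 129) - 1414) = 3143 - (1512*379 - 1414) = 3143 - (573048 - 1414) = 3143 - 1*571634 = 3143 - 571634 = -568491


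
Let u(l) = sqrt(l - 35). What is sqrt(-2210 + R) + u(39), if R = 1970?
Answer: 2 + 4*I*sqrt(15) ≈ 2.0 + 15.492*I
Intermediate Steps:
u(l) = sqrt(-35 + l)
sqrt(-2210 + R) + u(39) = sqrt(-2210 + 1970) + sqrt(-35 + 39) = sqrt(-240) + sqrt(4) = 4*I*sqrt(15) + 2 = 2 + 4*I*sqrt(15)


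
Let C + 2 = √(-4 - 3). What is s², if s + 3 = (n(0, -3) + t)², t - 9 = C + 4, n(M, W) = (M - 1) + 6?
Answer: 53348 + 15744*I*√7 ≈ 53348.0 + 41655.0*I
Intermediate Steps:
n(M, W) = 5 + M (n(M, W) = (-1 + M) + 6 = 5 + M)
C = -2 + I*√7 (C = -2 + √(-4 - 3) = -2 + √(-7) = -2 + I*√7 ≈ -2.0 + 2.6458*I)
t = 11 + I*√7 (t = 9 + ((-2 + I*√7) + 4) = 9 + (2 + I*√7) = 11 + I*√7 ≈ 11.0 + 2.6458*I)
s = -3 + (16 + I*√7)² (s = -3 + ((5 + 0) + (11 + I*√7))² = -3 + (5 + (11 + I*√7))² = -3 + (16 + I*√7)² ≈ 246.0 + 84.664*I)
s² = (246 + 32*I*√7)²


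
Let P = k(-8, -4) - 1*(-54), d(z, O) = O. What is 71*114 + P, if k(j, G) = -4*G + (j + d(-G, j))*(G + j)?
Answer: 8356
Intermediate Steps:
k(j, G) = -4*G + 2*j*(G + j) (k(j, G) = -4*G + (j + j)*(G + j) = -4*G + (2*j)*(G + j) = -4*G + 2*j*(G + j))
P = 262 (P = (-4*(-4) + 2*(-8)**2 + 2*(-4)*(-8)) - 1*(-54) = (16 + 2*64 + 64) + 54 = (16 + 128 + 64) + 54 = 208 + 54 = 262)
71*114 + P = 71*114 + 262 = 8094 + 262 = 8356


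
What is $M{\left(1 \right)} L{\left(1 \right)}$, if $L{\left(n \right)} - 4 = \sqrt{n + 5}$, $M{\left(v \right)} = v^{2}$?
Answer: $4 + \sqrt{6} \approx 6.4495$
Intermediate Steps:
$L{\left(n \right)} = 4 + \sqrt{5 + n}$ ($L{\left(n \right)} = 4 + \sqrt{n + 5} = 4 + \sqrt{5 + n}$)
$M{\left(1 \right)} L{\left(1 \right)} = 1^{2} \left(4 + \sqrt{5 + 1}\right) = 1 \left(4 + \sqrt{6}\right) = 4 + \sqrt{6}$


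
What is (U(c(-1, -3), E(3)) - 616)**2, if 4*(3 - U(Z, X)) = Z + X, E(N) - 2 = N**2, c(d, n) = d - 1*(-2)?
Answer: 379456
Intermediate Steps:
c(d, n) = 2 + d (c(d, n) = d + 2 = 2 + d)
E(N) = 2 + N**2
U(Z, X) = 3 - X/4 - Z/4 (U(Z, X) = 3 - (Z + X)/4 = 3 - (X + Z)/4 = 3 + (-X/4 - Z/4) = 3 - X/4 - Z/4)
(U(c(-1, -3), E(3)) - 616)**2 = ((3 - (2 + 3**2)/4 - (2 - 1)/4) - 616)**2 = ((3 - (2 + 9)/4 - 1/4*1) - 616)**2 = ((3 - 1/4*11 - 1/4) - 616)**2 = ((3 - 11/4 - 1/4) - 616)**2 = (0 - 616)**2 = (-616)**2 = 379456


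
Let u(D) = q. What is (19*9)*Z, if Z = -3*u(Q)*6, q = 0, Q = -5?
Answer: 0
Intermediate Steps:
u(D) = 0
Z = 0 (Z = -3*0*6 = 0*6 = 0)
(19*9)*Z = (19*9)*0 = 171*0 = 0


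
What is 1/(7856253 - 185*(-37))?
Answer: 1/7863098 ≈ 1.2718e-7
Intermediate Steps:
1/(7856253 - 185*(-37)) = 1/(7856253 + 6845) = 1/7863098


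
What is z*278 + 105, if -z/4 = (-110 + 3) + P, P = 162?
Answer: -61055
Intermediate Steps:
z = -220 (z = -4*((-110 + 3) + 162) = -4*(-107 + 162) = -4*55 = -220)
z*278 + 105 = -220*278 + 105 = -61160 + 105 = -61055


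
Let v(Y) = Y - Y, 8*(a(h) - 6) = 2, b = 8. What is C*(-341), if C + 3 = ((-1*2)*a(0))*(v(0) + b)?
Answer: 35123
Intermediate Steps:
a(h) = 25/4 (a(h) = 6 + (1/8)*2 = 6 + 1/4 = 25/4)
v(Y) = 0
C = -103 (C = -3 + (-1*2*(25/4))*(0 + 8) = -3 - 2*25/4*8 = -3 - 25/2*8 = -3 - 100 = -103)
C*(-341) = -103*(-341) = 35123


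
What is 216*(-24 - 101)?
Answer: -27000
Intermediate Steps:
216*(-24 - 101) = 216*(-125) = -27000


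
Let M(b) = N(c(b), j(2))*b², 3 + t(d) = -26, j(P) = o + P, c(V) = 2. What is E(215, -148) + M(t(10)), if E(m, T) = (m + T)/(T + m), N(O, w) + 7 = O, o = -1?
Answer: -4204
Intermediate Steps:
j(P) = -1 + P
N(O, w) = -7 + O
E(m, T) = 1 (E(m, T) = (T + m)/(T + m) = 1)
t(d) = -29 (t(d) = -3 - 26 = -29)
M(b) = -5*b² (M(b) = (-7 + 2)*b² = -5*b²)
E(215, -148) + M(t(10)) = 1 - 5*(-29)² = 1 - 5*841 = 1 - 4205 = -4204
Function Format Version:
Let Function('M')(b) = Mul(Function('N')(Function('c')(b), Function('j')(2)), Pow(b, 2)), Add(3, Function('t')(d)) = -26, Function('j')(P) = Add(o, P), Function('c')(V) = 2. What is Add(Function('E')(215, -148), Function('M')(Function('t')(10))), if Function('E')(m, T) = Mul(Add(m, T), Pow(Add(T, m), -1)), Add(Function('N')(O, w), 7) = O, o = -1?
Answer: -4204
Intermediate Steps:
Function('j')(P) = Add(-1, P)
Function('N')(O, w) = Add(-7, O)
Function('E')(m, T) = 1 (Function('E')(m, T) = Mul(Add(T, m), Pow(Add(T, m), -1)) = 1)
Function('t')(d) = -29 (Function('t')(d) = Add(-3, -26) = -29)
Function('M')(b) = Mul(-5, Pow(b, 2)) (Function('M')(b) = Mul(Add(-7, 2), Pow(b, 2)) = Mul(-5, Pow(b, 2)))
Add(Function('E')(215, -148), Function('M')(Function('t')(10))) = Add(1, Mul(-5, Pow(-29, 2))) = Add(1, Mul(-5, 841)) = Add(1, -4205) = -4204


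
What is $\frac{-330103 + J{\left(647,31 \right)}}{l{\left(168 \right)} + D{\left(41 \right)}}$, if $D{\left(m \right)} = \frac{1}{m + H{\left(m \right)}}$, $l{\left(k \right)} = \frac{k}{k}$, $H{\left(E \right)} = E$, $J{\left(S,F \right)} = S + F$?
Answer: $- \frac{27012850}{83} \approx -3.2546 \cdot 10^{5}$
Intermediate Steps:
$J{\left(S,F \right)} = F + S$
$l{\left(k \right)} = 1$
$D{\left(m \right)} = \frac{1}{2 m}$ ($D{\left(m \right)} = \frac{1}{m + m} = \frac{1}{2 m}$)
$\frac{-330103 + J{\left(647,31 \right)}}{l{\left(168 \right)} + D{\left(41 \right)}} = \frac{-330103 + \left(31 + 647\right)}{1 + \frac{1}{2 \cdot 41}} = \frac{-330103 + 678}{1 + \frac{1}{2} \cdot \frac{1}{41}} = - \frac{329425}{1 + \frac{1}{82}} = - \frac{329425}{\frac{83}{82}} = \left(-329425\right) \frac{82}{83} = - \frac{27012850}{83}$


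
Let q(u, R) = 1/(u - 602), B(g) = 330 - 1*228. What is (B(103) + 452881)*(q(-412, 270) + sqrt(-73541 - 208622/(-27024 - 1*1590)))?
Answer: -452983/1014 + 905966*I*sqrt(3762908306058)/14307 ≈ -446.73 + 1.2284e+8*I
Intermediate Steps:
B(g) = 102 (B(g) = 330 - 228 = 102)
q(u, R) = 1/(-602 + u)
(B(103) + 452881)*(q(-412, 270) + sqrt(-73541 - 208622/(-27024 - 1*1590))) = (102 + 452881)*(1/(-602 - 412) + sqrt(-73541 - 208622/(-27024 - 1*1590))) = 452983*(1/(-1014) + sqrt(-73541 - 208622/(-27024 - 1590))) = 452983*(-1/1014 + sqrt(-73541 - 208622/(-28614))) = 452983*(-1/1014 + sqrt(-73541 - 208622*(-1/28614))) = 452983*(-1/1014 + sqrt(-73541 + 104311/14307)) = 452983*(-1/1014 + sqrt(-1052046776/14307)) = 452983*(-1/1014 + 2*I*sqrt(3762908306058)/14307) = -452983/1014 + 905966*I*sqrt(3762908306058)/14307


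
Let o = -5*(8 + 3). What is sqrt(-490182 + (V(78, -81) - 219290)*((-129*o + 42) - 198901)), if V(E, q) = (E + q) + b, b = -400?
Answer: sqrt(42128718270) ≈ 2.0525e+5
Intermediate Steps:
o = -55 (o = -5*11 = -55)
V(E, q) = -400 + E + q (V(E, q) = (E + q) - 400 = -400 + E + q)
sqrt(-490182 + (V(78, -81) - 219290)*((-129*o + 42) - 198901)) = sqrt(-490182 + ((-400 + 78 - 81) - 219290)*((-129*(-55) + 42) - 198901)) = sqrt(-490182 + (-403 - 219290)*((7095 + 42) - 198901)) = sqrt(-490182 - 219693*(7137 - 198901)) = sqrt(-490182 - 219693*(-191764)) = sqrt(-490182 + 42129208452) = sqrt(42128718270)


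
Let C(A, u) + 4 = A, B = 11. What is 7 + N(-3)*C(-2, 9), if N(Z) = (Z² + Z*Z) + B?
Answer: -167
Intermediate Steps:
N(Z) = 11 + 2*Z² (N(Z) = (Z² + Z*Z) + 11 = (Z² + Z²) + 11 = 2*Z² + 11 = 11 + 2*Z²)
C(A, u) = -4 + A
7 + N(-3)*C(-2, 9) = 7 + (11 + 2*(-3)²)*(-4 - 2) = 7 + (11 + 2*9)*(-6) = 7 + (11 + 18)*(-6) = 7 + 29*(-6) = 7 - 174 = -167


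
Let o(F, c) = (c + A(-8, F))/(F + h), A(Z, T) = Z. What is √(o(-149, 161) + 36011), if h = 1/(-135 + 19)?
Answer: √10758743809295/17285 ≈ 189.76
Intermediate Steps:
h = -1/116 (h = 1/(-116) = -1/116 ≈ -0.0086207)
o(F, c) = (-8 + c)/(-1/116 + F) (o(F, c) = (c - 8)/(F - 1/116) = (-8 + c)/(-1/116 + F))
√(o(-149, 161) + 36011) = √(116*(-8 + 161)/(-1 + 116*(-149)) + 36011) = √(116*153/(-1 - 17284) + 36011) = √(116*153/(-17285) + 36011) = √(116*(-1/17285)*153 + 36011) = √(-17748/17285 + 36011) = √(622432387/17285) = √10758743809295/17285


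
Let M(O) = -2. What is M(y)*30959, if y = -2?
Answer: -61918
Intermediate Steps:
M(y)*30959 = -2*30959 = -61918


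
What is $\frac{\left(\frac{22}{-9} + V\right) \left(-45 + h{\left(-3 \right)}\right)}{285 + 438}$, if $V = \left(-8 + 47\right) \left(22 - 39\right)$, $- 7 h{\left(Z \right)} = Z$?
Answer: $\frac{622856}{15183} \approx 41.023$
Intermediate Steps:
$h{\left(Z \right)} = - \frac{Z}{7}$
$V = -663$ ($V = 39 \left(-17\right) = -663$)
$\frac{\left(\frac{22}{-9} + V\right) \left(-45 + h{\left(-3 \right)}\right)}{285 + 438} = \frac{\left(\frac{22}{-9} - 663\right) \left(-45 - - \frac{3}{7}\right)}{285 + 438} = \frac{\left(22 \left(- \frac{1}{9}\right) - 663\right) \left(-45 + \frac{3}{7}\right)}{723} = \left(- \frac{22}{9} - 663\right) \left(- \frac{312}{7}\right) \frac{1}{723} = \left(- \frac{5989}{9}\right) \left(- \frac{312}{7}\right) \frac{1}{723} = \frac{622856}{21} \cdot \frac{1}{723} = \frac{622856}{15183}$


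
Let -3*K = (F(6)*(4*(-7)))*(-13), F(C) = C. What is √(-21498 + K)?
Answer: I*√22226 ≈ 149.08*I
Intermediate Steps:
K = -728 (K = -6*(4*(-7))*(-13)/3 = -6*(-28)*(-13)/3 = -(-56)*(-13) = -⅓*2184 = -728)
√(-21498 + K) = √(-21498 - 728) = √(-22226) = I*√22226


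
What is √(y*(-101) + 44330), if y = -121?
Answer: √56551 ≈ 237.80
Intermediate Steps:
√(y*(-101) + 44330) = √(-121*(-101) + 44330) = √(12221 + 44330) = √56551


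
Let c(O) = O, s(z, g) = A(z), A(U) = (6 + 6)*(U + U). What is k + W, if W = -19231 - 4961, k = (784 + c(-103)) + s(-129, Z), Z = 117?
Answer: -26607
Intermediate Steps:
A(U) = 24*U (A(U) = 12*(2*U) = 24*U)
s(z, g) = 24*z
k = -2415 (k = (784 - 103) + 24*(-129) = 681 - 3096 = -2415)
W = -24192
k + W = -2415 - 24192 = -26607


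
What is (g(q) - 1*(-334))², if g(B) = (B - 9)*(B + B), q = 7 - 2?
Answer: 86436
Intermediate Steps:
q = 5
g(B) = 2*B*(-9 + B) (g(B) = (-9 + B)*(2*B) = 2*B*(-9 + B))
(g(q) - 1*(-334))² = (2*5*(-9 + 5) - 1*(-334))² = (2*5*(-4) + 334)² = (-40 + 334)² = 294² = 86436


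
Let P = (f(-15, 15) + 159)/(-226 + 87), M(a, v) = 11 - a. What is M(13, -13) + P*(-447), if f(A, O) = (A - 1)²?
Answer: 185227/139 ≈ 1332.6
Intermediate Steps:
f(A, O) = (-1 + A)²
P = -415/139 (P = ((-1 - 15)² + 159)/(-226 + 87) = ((-16)² + 159)/(-139) = (256 + 159)*(-1/139) = 415*(-1/139) = -415/139 ≈ -2.9856)
M(13, -13) + P*(-447) = (11 - 1*13) - 415/139*(-447) = (11 - 13) + 185505/139 = -2 + 185505/139 = 185227/139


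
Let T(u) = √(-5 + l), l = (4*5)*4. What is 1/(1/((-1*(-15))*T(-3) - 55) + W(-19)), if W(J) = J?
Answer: -263095/4997759 - 75*√3/4997759 ≈ -0.052669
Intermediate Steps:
l = 80 (l = 20*4 = 80)
T(u) = 5*√3 (T(u) = √(-5 + 80) = √75 = 5*√3)
1/(1/((-1*(-15))*T(-3) - 55) + W(-19)) = 1/(1/((-1*(-15))*(5*√3) - 55) - 19) = 1/(1/(15*(5*√3) - 55) - 19) = 1/(1/(75*√3 - 55) - 19) = 1/(1/(-55 + 75*√3) - 19) = 1/(-19 + 1/(-55 + 75*√3))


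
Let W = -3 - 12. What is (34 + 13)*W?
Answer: -705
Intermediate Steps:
W = -15
(34 + 13)*W = (34 + 13)*(-15) = 47*(-15) = -705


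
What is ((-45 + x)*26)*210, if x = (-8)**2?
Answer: 103740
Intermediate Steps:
x = 64
((-45 + x)*26)*210 = ((-45 + 64)*26)*210 = (19*26)*210 = 494*210 = 103740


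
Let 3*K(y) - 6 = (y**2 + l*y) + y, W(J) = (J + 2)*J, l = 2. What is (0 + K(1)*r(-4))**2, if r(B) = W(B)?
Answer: 6400/9 ≈ 711.11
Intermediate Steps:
W(J) = J*(2 + J) (W(J) = (2 + J)*J = J*(2 + J))
r(B) = B*(2 + B)
K(y) = 2 + y + y**2/3 (K(y) = 2 + ((y**2 + 2*y) + y)/3 = 2 + (y**2 + 3*y)/3 = 2 + (y + y**2/3) = 2 + y + y**2/3)
(0 + K(1)*r(-4))**2 = (0 + (2 + 1 + (1/3)*1**2)*(-4*(2 - 4)))**2 = (0 + (2 + 1 + (1/3)*1)*(-4*(-2)))**2 = (0 + (2 + 1 + 1/3)*8)**2 = (0 + (10/3)*8)**2 = (0 + 80/3)**2 = (80/3)**2 = 6400/9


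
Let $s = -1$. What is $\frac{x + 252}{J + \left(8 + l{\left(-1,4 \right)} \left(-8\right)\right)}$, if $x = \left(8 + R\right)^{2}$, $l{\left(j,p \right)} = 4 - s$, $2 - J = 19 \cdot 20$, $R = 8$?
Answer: $- \frac{254}{205} \approx -1.239$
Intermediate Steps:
$J = -378$ ($J = 2 - 19 \cdot 20 = 2 - 380 = -378$)
$l{\left(j,p \right)} = 5$ ($l{\left(j,p \right)} = 4 - -1 = 4 + 1 = 5$)
$x = 256$ ($x = \left(8 + 8\right)^{2} = 16^{2} = 256$)
$\frac{x + 252}{J + \left(8 + l{\left(-1,4 \right)} \left(-8\right)\right)} = \frac{256 + 252}{-378 + \left(8 + 5 \left(-8\right)\right)} = \frac{508}{-378 + \left(8 - 40\right)} = \frac{508}{-378 - 32} = \frac{508}{-410} = 508 \left(- \frac{1}{410}\right) = - \frac{254}{205}$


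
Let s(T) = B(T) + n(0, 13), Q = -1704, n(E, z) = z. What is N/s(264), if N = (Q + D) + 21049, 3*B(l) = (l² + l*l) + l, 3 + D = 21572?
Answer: 40914/46565 ≈ 0.87864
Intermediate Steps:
D = 21569 (D = -3 + 21572 = 21569)
B(l) = l/3 + 2*l²/3 (B(l) = ((l² + l*l) + l)/3 = ((l² + l²) + l)/3 = (2*l² + l)/3 = (l + 2*l²)/3 = l/3 + 2*l²/3)
s(T) = 13 + T*(1 + 2*T)/3 (s(T) = T*(1 + 2*T)/3 + 13 = 13 + T*(1 + 2*T)/3)
N = 40914 (N = (-1704 + 21569) + 21049 = 19865 + 21049 = 40914)
N/s(264) = 40914/(13 + (⅓)*264*(1 + 2*264)) = 40914/(13 + (⅓)*264*(1 + 528)) = 40914/(13 + (⅓)*264*529) = 40914/(13 + 46552) = 40914/46565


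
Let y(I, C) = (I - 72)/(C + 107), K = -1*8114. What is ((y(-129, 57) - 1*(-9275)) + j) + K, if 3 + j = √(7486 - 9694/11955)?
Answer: 189711/164 + 2*√267449596845/11955 ≈ 1243.3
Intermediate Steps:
K = -8114
y(I, C) = (-72 + I)/(107 + C)
j = -3 + 2*√267449596845/11955 (j = -3 + √(7486 - 9694/11955) = -3 + √(89485436/11955) = -3 + 2*√267449596845/11955 ≈ 83.517)
((y(-129, 57) - 1*(-9275)) + j) + K = (((-72 - 129)/(107 + 57) - 1*(-9275)) + (-3 + 2*√267449596845/11955)) - 8114 = ((-201/164 + 9275) + (-3 + 2*√267449596845/11955)) - 8114 = (1520899/164 + (-3 + 2*√267449596845/11955)) - 8114 = (1520407/164 + 2*√267449596845/11955) - 8114 = 189711/164 + 2*√267449596845/11955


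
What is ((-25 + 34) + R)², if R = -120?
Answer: 12321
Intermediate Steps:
((-25 + 34) + R)² = ((-25 + 34) - 120)² = (9 - 120)² = (-111)² = 12321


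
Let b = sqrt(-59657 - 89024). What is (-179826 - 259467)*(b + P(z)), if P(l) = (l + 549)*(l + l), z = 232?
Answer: -159192754512 - 439293*I*sqrt(148681) ≈ -1.5919e+11 - 1.6939e+8*I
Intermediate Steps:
P(l) = 2*l*(549 + l) (P(l) = (549 + l)*(2*l) = 2*l*(549 + l))
b = I*sqrt(148681) (b = sqrt(-148681) = I*sqrt(148681) ≈ 385.59*I)
(-179826 - 259467)*(b + P(z)) = (-179826 - 259467)*(I*sqrt(148681) + 2*232*(549 + 232)) = -439293*(I*sqrt(148681) + 2*232*781) = -439293*(I*sqrt(148681) + 362384) = -439293*(362384 + I*sqrt(148681)) = -159192754512 - 439293*I*sqrt(148681)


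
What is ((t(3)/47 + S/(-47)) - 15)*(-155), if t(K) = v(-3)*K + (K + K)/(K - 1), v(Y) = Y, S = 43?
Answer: 116870/47 ≈ 2486.6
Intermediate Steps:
t(K) = -3*K + 2*K/(-1 + K) (t(K) = -3*K + (K + K)/(K - 1) = -3*K + (2*K)/(-1 + K) = -3*K + 2*K/(-1 + K))
((t(3)/47 + S/(-47)) - 15)*(-155) = (((3*(5 - 3*3)/(-1 + 3))/47 + 43/(-47)) - 15)*(-155) = (((3*(5 - 9)/2)*(1/47) + 43*(-1/47)) - 15)*(-155) = (((3*(1/2)*(-4))*(1/47) - 43/47) - 15)*(-155) = ((-6*1/47 - 43/47) - 15)*(-155) = ((-6/47 - 43/47) - 15)*(-155) = (-49/47 - 15)*(-155) = -754/47*(-155) = 116870/47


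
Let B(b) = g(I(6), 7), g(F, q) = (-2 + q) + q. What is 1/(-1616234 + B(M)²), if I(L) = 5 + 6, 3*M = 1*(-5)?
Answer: -1/1616090 ≈ -6.1878e-7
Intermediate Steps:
M = -5/3 (M = (1*(-5))/3 = (⅓)*(-5) = -5/3 ≈ -1.6667)
I(L) = 11
g(F, q) = -2 + 2*q
B(b) = 12 (B(b) = -2 + 2*7 = -2 + 14 = 12)
1/(-1616234 + B(M)²) = 1/(-1616234 + 12²) = 1/(-1616234 + 144) = 1/(-1616090) = -1/1616090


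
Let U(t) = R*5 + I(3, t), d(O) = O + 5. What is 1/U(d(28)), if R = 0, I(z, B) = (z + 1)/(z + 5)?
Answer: 2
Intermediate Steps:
I(z, B) = (1 + z)/(5 + z)
d(O) = 5 + O
U(t) = ½ (U(t) = 0*5 + (1 + 3)/(5 + 3) = 0 + 4/8 = 0 + (⅛)*4 = 0 + ½ = ½)
1/U(d(28)) = 1/(½) = 2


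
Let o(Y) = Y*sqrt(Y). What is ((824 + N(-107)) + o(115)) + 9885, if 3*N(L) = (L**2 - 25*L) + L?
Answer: 46144/3 + 115*sqrt(115) ≈ 16615.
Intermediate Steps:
o(Y) = Y**(3/2)
N(L) = -8*L + L**2/3 (N(L) = ((L**2 - 25*L) + L)/3 = (L**2 - 24*L)/3 = -8*L + L**2/3)
((824 + N(-107)) + o(115)) + 9885 = ((824 + (1/3)*(-107)*(-24 - 107)) + 115**(3/2)) + 9885 = ((824 + (1/3)*(-107)*(-131)) + 115*sqrt(115)) + 9885 = ((824 + 14017/3) + 115*sqrt(115)) + 9885 = (16489/3 + 115*sqrt(115)) + 9885 = 46144/3 + 115*sqrt(115)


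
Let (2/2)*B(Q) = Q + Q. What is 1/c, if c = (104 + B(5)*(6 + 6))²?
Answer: 1/50176 ≈ 1.9930e-5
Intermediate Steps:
B(Q) = 2*Q (B(Q) = Q + Q = 2*Q)
c = 50176 (c = (104 + (2*5)*(6 + 6))² = (104 + 10*12)² = (104 + 120)² = 224² = 50176)
1/c = 1/50176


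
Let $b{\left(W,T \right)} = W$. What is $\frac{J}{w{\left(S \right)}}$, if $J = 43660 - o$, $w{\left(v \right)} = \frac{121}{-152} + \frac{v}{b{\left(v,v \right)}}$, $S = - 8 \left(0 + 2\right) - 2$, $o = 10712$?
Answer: $\frac{5008096}{31} \approx 1.6155 \cdot 10^{5}$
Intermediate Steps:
$S = -18$ ($S = \left(-8\right) 2 - 2 = -16 - 2 = -18$)
$w{\left(v \right)} = \frac{31}{152}$ ($w{\left(v \right)} = \frac{121}{-152} + \frac{v}{v} = 121 \left(- \frac{1}{152}\right) + 1 = - \frac{121}{152} + 1 = \frac{31}{152}$)
$J = 32948$ ($J = 43660 - 10712 = 32948$)
$\frac{J}{w{\left(S \right)}} = \frac{32948}{\frac{31}{152}} = 32948 \cdot \frac{152}{31} = \frac{5008096}{31}$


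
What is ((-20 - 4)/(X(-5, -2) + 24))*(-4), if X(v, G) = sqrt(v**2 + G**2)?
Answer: 2304/547 - 96*sqrt(29)/547 ≈ 3.2670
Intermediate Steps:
X(v, G) = sqrt(G**2 + v**2)
((-20 - 4)/(X(-5, -2) + 24))*(-4) = ((-20 - 4)/(sqrt((-2)**2 + (-5)**2) + 24))*(-4) = -24/(sqrt(4 + 25) + 24)*(-4) = -24/(sqrt(29) + 24)*(-4) = -24/(24 + sqrt(29))*(-4) = 96/(24 + sqrt(29))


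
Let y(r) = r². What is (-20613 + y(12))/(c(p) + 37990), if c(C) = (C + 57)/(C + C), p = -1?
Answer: -6823/12654 ≈ -0.53920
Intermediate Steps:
c(C) = (57 + C)/(2*C) (c(C) = (57 + C)/((2*C)) = (57 + C)*(1/(2*C)) = (57 + C)/(2*C))
(-20613 + y(12))/(c(p) + 37990) = (-20613 + 12²)/((½)*(57 - 1)/(-1) + 37990) = (-20613 + 144)/((½)*(-1)*56 + 37990) = -20469/(-28 + 37990) = -20469/37962 = -20469*1/37962 = -6823/12654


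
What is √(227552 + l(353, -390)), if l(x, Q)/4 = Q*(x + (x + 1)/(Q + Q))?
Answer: 14*I*√1645 ≈ 567.82*I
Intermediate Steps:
l(x, Q) = 4*Q*(x + (1 + x)/(2*Q)) (l(x, Q) = 4*(Q*(x + (x + 1)/(Q + Q))) = 4*(Q*(x + (1 + x)/((2*Q)))) = 4*(Q*(x + (1 + x)*(1/(2*Q)))) = 4*(Q*(x + (1 + x)/(2*Q))) = 4*Q*(x + (1 + x)/(2*Q)))
√(227552 + l(353, -390)) = √(227552 + (2 + 2*353 + 4*(-390)*353)) = √(227552 + (2 + 706 - 550680)) = √(227552 - 549972) = √(-322420) = 14*I*√1645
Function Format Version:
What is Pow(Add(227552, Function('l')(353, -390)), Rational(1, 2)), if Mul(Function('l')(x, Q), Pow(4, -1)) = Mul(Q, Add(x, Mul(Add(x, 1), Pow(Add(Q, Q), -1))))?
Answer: Mul(14, I, Pow(1645, Rational(1, 2))) ≈ Mul(567.82, I)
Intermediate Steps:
Function('l')(x, Q) = Mul(4, Q, Add(x, Mul(Rational(1, 2), Pow(Q, -1), Add(1, x)))) (Function('l')(x, Q) = Mul(4, Mul(Q, Add(x, Mul(Add(x, 1), Pow(Add(Q, Q), -1))))) = Mul(4, Mul(Q, Add(x, Mul(Add(1, x), Pow(Mul(2, Q), -1))))) = Mul(4, Mul(Q, Add(x, Mul(Add(1, x), Mul(Rational(1, 2), Pow(Q, -1)))))) = Mul(4, Mul(Q, Add(x, Mul(Rational(1, 2), Pow(Q, -1), Add(1, x))))) = Mul(4, Q, Add(x, Mul(Rational(1, 2), Pow(Q, -1), Add(1, x)))))
Pow(Add(227552, Function('l')(353, -390)), Rational(1, 2)) = Pow(Add(227552, Add(2, Mul(2, 353), Mul(4, -390, 353))), Rational(1, 2)) = Pow(Add(227552, Add(2, 706, -550680)), Rational(1, 2)) = Pow(Add(227552, -549972), Rational(1, 2)) = Pow(-322420, Rational(1, 2)) = Mul(14, I, Pow(1645, Rational(1, 2)))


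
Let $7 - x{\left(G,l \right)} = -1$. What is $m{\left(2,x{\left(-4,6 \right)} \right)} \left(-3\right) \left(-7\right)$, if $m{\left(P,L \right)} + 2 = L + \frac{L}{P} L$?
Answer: $798$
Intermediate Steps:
$x{\left(G,l \right)} = 8$ ($x{\left(G,l \right)} = 7 - -1 = 7 + 1 = 8$)
$m{\left(P,L \right)} = -2 + L + \frac{L^{2}}{P}$ ($m{\left(P,L \right)} = -2 + \left(L + \frac{L}{P} L\right) = -2 + \left(L + \frac{L^{2}}{P}\right) = -2 + L + \frac{L^{2}}{P}$)
$m{\left(2,x{\left(-4,6 \right)} \right)} \left(-3\right) \left(-7\right) = \left(-2 + 8 + \frac{8^{2}}{2}\right) \left(-3\right) \left(-7\right) = \left(-2 + 8 + 64 \cdot \frac{1}{2}\right) \left(-3\right) \left(-7\right) = \left(-2 + 8 + 32\right) \left(-3\right) \left(-7\right) = 38 \left(-3\right) \left(-7\right) = \left(-114\right) \left(-7\right) = 798$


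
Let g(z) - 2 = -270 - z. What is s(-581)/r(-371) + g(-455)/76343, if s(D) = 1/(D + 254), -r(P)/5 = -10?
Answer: 2981107/1248208050 ≈ 0.0023883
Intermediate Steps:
r(P) = 50 (r(P) = -5*(-10) = 50)
s(D) = 1/(254 + D)
g(z) = -268 - z (g(z) = 2 + (-270 - z) = -268 - z)
s(-581)/r(-371) + g(-455)/76343 = 1/((254 - 581)*50) + (-268 - 1*(-455))/76343 = (1/50)/(-327) + (-268 + 455)*(1/76343) = -1/327*1/50 + 187*(1/76343) = -1/16350 + 187/76343 = 2981107/1248208050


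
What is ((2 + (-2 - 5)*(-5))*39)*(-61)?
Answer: -88023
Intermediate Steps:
((2 + (-2 - 5)*(-5))*39)*(-61) = ((2 - 7*(-5))*39)*(-61) = ((2 + 35)*39)*(-61) = (37*39)*(-61) = 1443*(-61) = -88023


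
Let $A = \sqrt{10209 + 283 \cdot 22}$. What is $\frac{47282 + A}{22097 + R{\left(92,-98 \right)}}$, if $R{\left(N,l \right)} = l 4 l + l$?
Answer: $\frac{47282}{60415} + \frac{\sqrt{16435}}{60415} \approx 0.78474$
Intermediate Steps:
$R{\left(N,l \right)} = l + 4 l^{2}$ ($R{\left(N,l \right)} = 4 l^{2} + l = l + 4 l^{2}$)
$A = \sqrt{16435}$ ($A = \sqrt{10209 + 6226} = \sqrt{16435} \approx 128.2$)
$\frac{47282 + A}{22097 + R{\left(92,-98 \right)}} = \frac{47282 + \sqrt{16435}}{22097 - 98 \left(1 + 4 \left(-98\right)\right)} = \frac{47282 + \sqrt{16435}}{22097 - 98 \left(1 - 392\right)} = \frac{47282 + \sqrt{16435}}{22097 - -38318} = \frac{47282 + \sqrt{16435}}{22097 + 38318} = \frac{47282 + \sqrt{16435}}{60415} = \left(47282 + \sqrt{16435}\right) \frac{1}{60415} = \frac{47282}{60415} + \frac{\sqrt{16435}}{60415}$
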